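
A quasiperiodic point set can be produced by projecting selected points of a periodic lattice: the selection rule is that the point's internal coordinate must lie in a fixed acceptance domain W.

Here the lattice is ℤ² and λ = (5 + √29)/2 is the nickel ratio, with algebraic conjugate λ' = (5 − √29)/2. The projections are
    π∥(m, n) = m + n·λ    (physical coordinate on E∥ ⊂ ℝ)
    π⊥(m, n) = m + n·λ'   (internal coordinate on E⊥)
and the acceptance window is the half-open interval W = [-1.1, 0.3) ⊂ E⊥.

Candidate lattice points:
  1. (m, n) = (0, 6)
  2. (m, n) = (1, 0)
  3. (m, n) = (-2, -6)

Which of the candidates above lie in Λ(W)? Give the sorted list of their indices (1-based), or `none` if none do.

3

Numerically λ ≈ 5.19258 and λ' = −1/λ ≈ -0.19258.
#1 (0,6): internal coord 0 + (6)·λ' = -1.15549; -1.15549 ∉ [-1.1, 0.3) → out
#2 (1,0): internal coord 1 + (0)·λ' = +1.00000; +1.00000 ∉ [-1.1, 0.3) → out
#3 (-2,-6): internal coord -2 + (-6)·λ' = -0.84451; -0.84451 ∈ [-1.1, 0.3) → IN Λ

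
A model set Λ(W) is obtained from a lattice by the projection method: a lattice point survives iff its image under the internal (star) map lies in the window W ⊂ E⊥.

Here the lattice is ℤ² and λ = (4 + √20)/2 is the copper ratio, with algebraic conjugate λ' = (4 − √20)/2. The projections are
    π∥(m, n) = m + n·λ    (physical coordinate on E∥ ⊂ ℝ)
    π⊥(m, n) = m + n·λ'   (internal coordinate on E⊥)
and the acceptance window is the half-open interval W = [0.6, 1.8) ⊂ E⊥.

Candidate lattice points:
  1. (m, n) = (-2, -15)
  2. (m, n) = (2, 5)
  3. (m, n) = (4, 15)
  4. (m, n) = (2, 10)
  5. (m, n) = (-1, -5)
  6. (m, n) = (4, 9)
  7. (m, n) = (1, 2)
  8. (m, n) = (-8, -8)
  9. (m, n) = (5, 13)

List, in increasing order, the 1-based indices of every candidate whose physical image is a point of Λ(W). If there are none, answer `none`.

Numerically λ ≈ 4.2361 and λ' = −1/λ ≈ -0.2361.
[1] lift (-2,-15): star map gives 1.5410; window check 0.6 ≤ 1.5410 < 1.8 is true → IN Λ
[2] lift (2,5): star map gives 0.8197; window check 0.6 ≤ 0.8197 < 1.8 is true → IN Λ
[3] lift (4,15): star map gives 0.4590; window check 0.6 ≤ 0.4590 < 1.8 is false → out
[4] lift (2,10): star map gives -0.3607; window check 0.6 ≤ -0.3607 < 1.8 is false → out
[5] lift (-1,-5): star map gives 0.1803; window check 0.6 ≤ 0.1803 < 1.8 is false → out
[6] lift (4,9): star map gives 1.8754; window check 0.6 ≤ 1.8754 < 1.8 is false → out
[7] lift (1,2): star map gives 0.5279; window check 0.6 ≤ 0.5279 < 1.8 is false → out
[8] lift (-8,-8): star map gives -6.1115; window check 0.6 ≤ -6.1115 < 1.8 is false → out
[9] lift (5,13): star map gives 1.9311; window check 0.6 ≤ 1.9311 < 1.8 is false → out

1, 2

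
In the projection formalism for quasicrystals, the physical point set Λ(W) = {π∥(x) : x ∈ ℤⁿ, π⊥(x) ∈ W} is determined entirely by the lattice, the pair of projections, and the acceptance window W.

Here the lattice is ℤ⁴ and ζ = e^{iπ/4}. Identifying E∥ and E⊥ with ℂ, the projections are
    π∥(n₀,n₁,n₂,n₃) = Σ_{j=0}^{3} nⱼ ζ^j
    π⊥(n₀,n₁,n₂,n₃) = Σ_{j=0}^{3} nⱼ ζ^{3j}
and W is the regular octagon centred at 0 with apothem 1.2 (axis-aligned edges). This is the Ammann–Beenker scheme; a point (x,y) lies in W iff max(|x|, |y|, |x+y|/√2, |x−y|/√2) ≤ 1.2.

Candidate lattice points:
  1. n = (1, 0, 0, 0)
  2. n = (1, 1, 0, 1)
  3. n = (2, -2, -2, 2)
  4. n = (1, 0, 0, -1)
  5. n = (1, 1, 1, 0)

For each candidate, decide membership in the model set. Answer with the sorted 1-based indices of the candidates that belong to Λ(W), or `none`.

Internal map: ζ^{3j} for j=0..3 gives (1,0), (−√2/2,√2/2), (0,−1), (√2/2,√2/2).
#1 (1, 0, 0, 0): internal (1.0000, 0.0000); octagon support 1.0000 vs apothem 1.2 → ∈ W
#2 (1, 1, 0, 1): internal (1.0000, 1.4142); octagon support 1.7071 vs apothem 1.2 → ∉ W
#3 (2, -2, -2, 2): internal (4.8284, 2.0000); octagon support 4.8284 vs apothem 1.2 → ∉ W
#4 (1, 0, 0, -1): internal (0.2929, -0.7071); octagon support 0.7071 vs apothem 1.2 → ∈ W
#5 (1, 1, 1, 0): internal (0.2929, -0.2929); octagon support 0.4142 vs apothem 1.2 → ∈ W

1, 4, 5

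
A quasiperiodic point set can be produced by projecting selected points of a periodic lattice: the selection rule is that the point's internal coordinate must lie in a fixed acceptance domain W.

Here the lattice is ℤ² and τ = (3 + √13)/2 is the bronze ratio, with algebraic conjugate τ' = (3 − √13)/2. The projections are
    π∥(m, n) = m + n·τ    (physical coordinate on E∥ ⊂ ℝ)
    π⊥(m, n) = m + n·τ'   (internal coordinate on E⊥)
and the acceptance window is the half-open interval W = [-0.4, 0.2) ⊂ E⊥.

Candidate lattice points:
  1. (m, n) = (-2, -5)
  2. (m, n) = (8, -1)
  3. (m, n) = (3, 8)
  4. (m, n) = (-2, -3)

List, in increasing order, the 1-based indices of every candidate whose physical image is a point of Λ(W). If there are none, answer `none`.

Numerically τ ≈ 3.3028 and τ' = −1/τ ≈ -0.3028.
#1 (-2,-5): internal coord -2 + (-5)·τ' = -0.4861; -0.4861 ∉ [-0.4, 0.2) → out
#2 (8,-1): internal coord 8 + (-1)·τ' = +8.3028; +8.3028 ∉ [-0.4, 0.2) → out
#3 (3,8): internal coord 3 + (8)·τ' = +0.5778; +0.5778 ∉ [-0.4, 0.2) → out
#4 (-2,-3): internal coord -2 + (-3)·τ' = -1.0917; -1.0917 ∉ [-0.4, 0.2) → out

none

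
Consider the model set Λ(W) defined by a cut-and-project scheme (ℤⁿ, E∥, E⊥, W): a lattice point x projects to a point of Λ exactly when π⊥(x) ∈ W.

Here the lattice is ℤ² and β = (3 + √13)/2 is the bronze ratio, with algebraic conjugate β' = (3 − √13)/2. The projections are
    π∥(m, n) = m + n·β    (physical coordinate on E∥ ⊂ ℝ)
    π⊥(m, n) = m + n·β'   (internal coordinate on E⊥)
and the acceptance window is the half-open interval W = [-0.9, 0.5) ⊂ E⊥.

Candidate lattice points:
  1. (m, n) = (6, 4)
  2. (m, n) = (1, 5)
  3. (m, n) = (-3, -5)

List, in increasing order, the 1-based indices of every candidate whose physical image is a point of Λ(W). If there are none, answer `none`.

Numerically β ≈ 3.302776 and β' = −1/β ≈ -0.302776.
#1 (6,4): internal coord 6 + (4)·β' = +4.788897; +4.788897 ∉ [-0.9, 0.5) → out
#2 (1,5): internal coord 1 + (5)·β' = -0.513878; -0.513878 ∈ [-0.9, 0.5) → IN Λ
#3 (-3,-5): internal coord -3 + (-5)·β' = -1.486122; -1.486122 ∉ [-0.9, 0.5) → out

2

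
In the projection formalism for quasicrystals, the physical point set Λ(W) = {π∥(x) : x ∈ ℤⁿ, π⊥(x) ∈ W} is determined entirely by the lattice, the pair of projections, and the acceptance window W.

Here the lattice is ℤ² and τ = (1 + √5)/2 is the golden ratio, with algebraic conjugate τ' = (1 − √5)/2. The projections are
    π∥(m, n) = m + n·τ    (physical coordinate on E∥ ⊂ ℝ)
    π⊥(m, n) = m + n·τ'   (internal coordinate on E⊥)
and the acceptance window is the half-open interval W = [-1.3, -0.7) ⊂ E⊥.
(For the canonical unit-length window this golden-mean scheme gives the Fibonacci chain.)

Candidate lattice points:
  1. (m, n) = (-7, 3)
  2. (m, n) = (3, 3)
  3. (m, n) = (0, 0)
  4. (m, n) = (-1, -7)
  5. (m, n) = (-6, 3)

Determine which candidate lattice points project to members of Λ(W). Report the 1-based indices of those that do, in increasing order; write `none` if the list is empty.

none

τ' = (1−√5)/2 ≈ -0.61803.
#1 (-7,3): internal coord -7 + (3)·τ' = -8.85410; -8.85410 ∉ [-1.3, -0.7) → out
#2 (3,3): internal coord 3 + (3)·τ' = +1.14590; +1.14590 ∉ [-1.3, -0.7) → out
#3 (0,0): internal coord 0 + (0)·τ' = +0.00000; +0.00000 ∉ [-1.3, -0.7) → out
#4 (-1,-7): internal coord -1 + (-7)·τ' = +3.32624; +3.32624 ∉ [-1.3, -0.7) → out
#5 (-6,3): internal coord -6 + (3)·τ' = -7.85410; -7.85410 ∉ [-1.3, -0.7) → out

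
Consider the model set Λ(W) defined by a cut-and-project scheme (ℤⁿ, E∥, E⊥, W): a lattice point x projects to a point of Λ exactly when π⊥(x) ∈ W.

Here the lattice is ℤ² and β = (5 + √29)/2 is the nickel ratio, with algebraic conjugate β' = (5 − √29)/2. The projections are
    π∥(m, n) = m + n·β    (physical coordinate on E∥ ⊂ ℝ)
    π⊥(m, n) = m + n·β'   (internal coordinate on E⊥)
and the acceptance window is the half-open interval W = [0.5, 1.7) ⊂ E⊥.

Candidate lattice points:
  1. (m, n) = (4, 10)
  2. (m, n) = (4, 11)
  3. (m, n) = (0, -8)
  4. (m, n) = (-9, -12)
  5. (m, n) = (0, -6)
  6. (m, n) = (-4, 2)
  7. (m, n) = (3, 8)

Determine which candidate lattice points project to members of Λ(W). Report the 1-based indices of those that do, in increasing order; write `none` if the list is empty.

β' = (5−√29)/2 ≈ -0.1926.
#1 (4,10): internal coord 4 + (10)·β' = +2.0742; +2.0742 ∉ [0.5, 1.7) → out
#2 (4,11): internal coord 4 + (11)·β' = +1.8816; +1.8816 ∉ [0.5, 1.7) → out
#3 (0,-8): internal coord 0 + (-8)·β' = +1.5407; +1.5407 ∈ [0.5, 1.7) → IN Λ
#4 (-9,-12): internal coord -9 + (-12)·β' = -6.6890; -6.6890 ∉ [0.5, 1.7) → out
#5 (0,-6): internal coord 0 + (-6)·β' = +1.1555; +1.1555 ∈ [0.5, 1.7) → IN Λ
#6 (-4,2): internal coord -4 + (2)·β' = -4.3852; -4.3852 ∉ [0.5, 1.7) → out
#7 (3,8): internal coord 3 + (8)·β' = +1.4593; +1.4593 ∈ [0.5, 1.7) → IN Λ

3, 5, 7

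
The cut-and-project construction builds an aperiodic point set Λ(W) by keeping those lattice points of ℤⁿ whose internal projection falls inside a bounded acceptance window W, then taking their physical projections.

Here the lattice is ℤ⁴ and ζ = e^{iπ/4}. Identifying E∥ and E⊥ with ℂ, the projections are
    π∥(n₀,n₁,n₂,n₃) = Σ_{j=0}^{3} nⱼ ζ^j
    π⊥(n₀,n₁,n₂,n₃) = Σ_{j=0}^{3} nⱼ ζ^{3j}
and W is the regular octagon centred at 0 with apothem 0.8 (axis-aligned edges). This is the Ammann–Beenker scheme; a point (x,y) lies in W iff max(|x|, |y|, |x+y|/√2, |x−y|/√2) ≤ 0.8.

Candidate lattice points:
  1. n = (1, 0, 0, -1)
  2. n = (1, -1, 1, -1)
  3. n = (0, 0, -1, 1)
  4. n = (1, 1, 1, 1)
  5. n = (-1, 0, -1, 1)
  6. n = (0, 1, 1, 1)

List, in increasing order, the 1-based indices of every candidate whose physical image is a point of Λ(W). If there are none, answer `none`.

1, 6

Internal map: ζ^{3j} for j=0..3 gives (1,0), (−√2/2,√2/2), (0,−1), (√2/2,√2/2).
candidate 1: n = (1, 0, 0, -1) → π⊥ ≈ (+0.292893, -0.707107); max(|x|,|y|,|x±y|/√2) = 0.707107 ≤ 0.8 ⇒ ∈ W
candidate 2: n = (1, -1, 1, -1) → π⊥ ≈ (+1.000000, -2.414214); max(|x|,|y|,|x±y|/√2) = 2.414214 > 0.8 ⇒ ∉ W
candidate 3: n = (0, 0, -1, 1) → π⊥ ≈ (+0.707107, +1.707107); max(|x|,|y|,|x±y|/√2) = 1.707107 > 0.8 ⇒ ∉ W
candidate 4: n = (1, 1, 1, 1) → π⊥ ≈ (+1.000000, +0.414214); max(|x|,|y|,|x±y|/√2) = 1.000000 > 0.8 ⇒ ∉ W
candidate 5: n = (-1, 0, -1, 1) → π⊥ ≈ (-0.292893, +1.707107); max(|x|,|y|,|x±y|/√2) = 1.707107 > 0.8 ⇒ ∉ W
candidate 6: n = (0, 1, 1, 1) → π⊥ ≈ (+0.000000, +0.414214); max(|x|,|y|,|x±y|/√2) = 0.414214 ≤ 0.8 ⇒ ∈ W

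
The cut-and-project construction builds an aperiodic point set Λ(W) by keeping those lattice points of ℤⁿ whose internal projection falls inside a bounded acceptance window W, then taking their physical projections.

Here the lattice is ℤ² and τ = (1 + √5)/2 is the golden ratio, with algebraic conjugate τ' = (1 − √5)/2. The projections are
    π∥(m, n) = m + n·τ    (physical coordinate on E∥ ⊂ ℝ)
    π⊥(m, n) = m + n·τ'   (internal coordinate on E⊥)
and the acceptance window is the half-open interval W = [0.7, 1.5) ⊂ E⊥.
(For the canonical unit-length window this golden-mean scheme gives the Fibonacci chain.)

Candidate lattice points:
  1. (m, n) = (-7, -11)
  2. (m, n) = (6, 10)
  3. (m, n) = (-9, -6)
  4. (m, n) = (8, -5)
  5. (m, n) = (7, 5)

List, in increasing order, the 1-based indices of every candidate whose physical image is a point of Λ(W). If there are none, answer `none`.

Numerically τ ≈ 1.618034 and τ' = −1/τ ≈ -0.618034.
#1 (-7,-11): internal coord -7 + (-11)·τ' = -0.201626; -0.201626 ∉ [0.7, 1.5) → out
#2 (6,10): internal coord 6 + (10)·τ' = -0.180340; -0.180340 ∉ [0.7, 1.5) → out
#3 (-9,-6): internal coord -9 + (-6)·τ' = -5.291796; -5.291796 ∉ [0.7, 1.5) → out
#4 (8,-5): internal coord 8 + (-5)·τ' = +11.090170; +11.090170 ∉ [0.7, 1.5) → out
#5 (7,5): internal coord 7 + (5)·τ' = +3.909830; +3.909830 ∉ [0.7, 1.5) → out

none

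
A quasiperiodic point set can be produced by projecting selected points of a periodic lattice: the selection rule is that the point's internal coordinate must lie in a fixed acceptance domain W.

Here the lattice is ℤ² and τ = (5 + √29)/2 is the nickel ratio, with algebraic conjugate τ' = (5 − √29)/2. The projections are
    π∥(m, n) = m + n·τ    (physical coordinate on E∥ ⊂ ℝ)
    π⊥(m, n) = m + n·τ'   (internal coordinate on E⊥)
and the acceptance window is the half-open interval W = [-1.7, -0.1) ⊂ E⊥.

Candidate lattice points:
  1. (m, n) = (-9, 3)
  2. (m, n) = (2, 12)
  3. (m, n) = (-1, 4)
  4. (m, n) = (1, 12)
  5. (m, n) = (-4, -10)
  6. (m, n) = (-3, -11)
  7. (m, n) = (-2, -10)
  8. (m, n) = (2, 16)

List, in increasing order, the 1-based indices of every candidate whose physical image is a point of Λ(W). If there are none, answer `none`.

Numerically τ ≈ 5.192582 and τ' = −1/τ ≈ -0.192582.
candidate 1: (m,n)=(-9,3) → π∥ = -9+3·τ ≈ 6.577747, π⊥ = -9+3·τ' ≈ -9.577747 ∉ [-1.7, -0.1) ⇒ out
candidate 2: (m,n)=(2,12) → π∥ = 2+12·τ ≈ 64.310989, π⊥ = 2+12·τ' ≈ -0.310989 ∈ [-1.7, -0.1) ⇒ IN Λ
candidate 3: (m,n)=(-1,4) → π∥ = -1+4·τ ≈ 19.770330, π⊥ = -1+4·τ' ≈ -1.770330 ∉ [-1.7, -0.1) ⇒ out
candidate 4: (m,n)=(1,12) → π∥ = 1+12·τ ≈ 63.310989, π⊥ = 1+12·τ' ≈ -1.310989 ∈ [-1.7, -0.1) ⇒ IN Λ
candidate 5: (m,n)=(-4,-10) → π∥ = -4-10·τ ≈ -55.925824, π⊥ = -4-10·τ' ≈ -2.074176 ∉ [-1.7, -0.1) ⇒ out
candidate 6: (m,n)=(-3,-11) → π∥ = -3-11·τ ≈ -60.118406, π⊥ = -3-11·τ' ≈ -0.881594 ∈ [-1.7, -0.1) ⇒ IN Λ
candidate 7: (m,n)=(-2,-10) → π∥ = -2-10·τ ≈ -53.925824, π⊥ = -2-10·τ' ≈ -0.074176 ∉ [-1.7, -0.1) ⇒ out
candidate 8: (m,n)=(2,16) → π∥ = 2+16·τ ≈ 85.081318, π⊥ = 2+16·τ' ≈ -1.081318 ∈ [-1.7, -0.1) ⇒ IN Λ

2, 4, 6, 8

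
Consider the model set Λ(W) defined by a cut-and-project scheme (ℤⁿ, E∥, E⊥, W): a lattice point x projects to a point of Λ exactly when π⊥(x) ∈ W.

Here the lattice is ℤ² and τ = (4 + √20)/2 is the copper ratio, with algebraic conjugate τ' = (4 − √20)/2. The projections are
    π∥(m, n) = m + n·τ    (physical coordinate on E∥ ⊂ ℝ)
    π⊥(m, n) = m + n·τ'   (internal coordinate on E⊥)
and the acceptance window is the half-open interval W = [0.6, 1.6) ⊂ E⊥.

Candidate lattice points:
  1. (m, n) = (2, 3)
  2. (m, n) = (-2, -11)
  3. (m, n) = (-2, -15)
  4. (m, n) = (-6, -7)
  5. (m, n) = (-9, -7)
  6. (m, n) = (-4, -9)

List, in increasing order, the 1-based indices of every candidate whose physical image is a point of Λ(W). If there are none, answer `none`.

1, 3

τ' = (4−√20)/2 ≈ -0.236068.
[1] lift (2,3): star map gives 1.291796; window check 0.6 ≤ 1.291796 < 1.6 is true → IN Λ
[2] lift (-2,-11): star map gives 0.596748; window check 0.6 ≤ 0.596748 < 1.6 is false → out
[3] lift (-2,-15): star map gives 1.541020; window check 0.6 ≤ 1.541020 < 1.6 is true → IN Λ
[4] lift (-6,-7): star map gives -4.347524; window check 0.6 ≤ -4.347524 < 1.6 is false → out
[5] lift (-9,-7): star map gives -7.347524; window check 0.6 ≤ -7.347524 < 1.6 is false → out
[6] lift (-4,-9): star map gives -1.875388; window check 0.6 ≤ -1.875388 < 1.6 is false → out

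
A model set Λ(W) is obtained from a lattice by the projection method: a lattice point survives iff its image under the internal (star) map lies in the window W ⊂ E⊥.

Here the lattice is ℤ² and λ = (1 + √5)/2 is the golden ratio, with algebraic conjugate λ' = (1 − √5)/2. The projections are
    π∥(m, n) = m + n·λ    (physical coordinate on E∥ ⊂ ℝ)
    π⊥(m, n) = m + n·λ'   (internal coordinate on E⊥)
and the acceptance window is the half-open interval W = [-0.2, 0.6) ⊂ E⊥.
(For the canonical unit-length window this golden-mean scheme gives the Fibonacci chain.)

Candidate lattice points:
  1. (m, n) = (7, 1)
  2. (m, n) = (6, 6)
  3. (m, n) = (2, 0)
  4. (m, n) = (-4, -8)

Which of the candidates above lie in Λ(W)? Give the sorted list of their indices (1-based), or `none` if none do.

Compute λ' = (1−√5)/2 = -0.618034, so π⊥(m,n) = m -0.618034·n.
[1] lift (7,1): star map gives 6.381966; window check -0.2 ≤ 6.381966 < 0.6 is false → out
[2] lift (6,6): star map gives 2.291796; window check -0.2 ≤ 2.291796 < 0.6 is false → out
[3] lift (2,0): star map gives 2.000000; window check -0.2 ≤ 2.000000 < 0.6 is false → out
[4] lift (-4,-8): star map gives 0.944272; window check -0.2 ≤ 0.944272 < 0.6 is false → out

none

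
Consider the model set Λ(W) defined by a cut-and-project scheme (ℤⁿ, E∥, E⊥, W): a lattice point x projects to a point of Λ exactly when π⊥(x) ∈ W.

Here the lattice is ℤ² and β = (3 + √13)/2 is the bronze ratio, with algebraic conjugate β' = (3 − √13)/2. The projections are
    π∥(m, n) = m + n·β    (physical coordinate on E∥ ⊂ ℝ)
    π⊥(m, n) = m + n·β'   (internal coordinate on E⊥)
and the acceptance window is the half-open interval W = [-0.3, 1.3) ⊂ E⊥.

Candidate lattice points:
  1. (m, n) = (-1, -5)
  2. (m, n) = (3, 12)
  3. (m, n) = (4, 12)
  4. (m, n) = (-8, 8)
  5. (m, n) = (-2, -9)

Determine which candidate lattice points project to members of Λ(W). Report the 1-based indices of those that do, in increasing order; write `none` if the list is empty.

β' = (3−√13)/2 ≈ -0.302776.
[1] lift (-1,-5): star map gives 0.513878; window check -0.3 ≤ 0.513878 < 1.3 is true → IN Λ
[2] lift (3,12): star map gives -0.633308; window check -0.3 ≤ -0.633308 < 1.3 is false → out
[3] lift (4,12): star map gives 0.366692; window check -0.3 ≤ 0.366692 < 1.3 is true → IN Λ
[4] lift (-8,8): star map gives -10.422205; window check -0.3 ≤ -10.422205 < 1.3 is false → out
[5] lift (-2,-9): star map gives 0.724981; window check -0.3 ≤ 0.724981 < 1.3 is true → IN Λ

1, 3, 5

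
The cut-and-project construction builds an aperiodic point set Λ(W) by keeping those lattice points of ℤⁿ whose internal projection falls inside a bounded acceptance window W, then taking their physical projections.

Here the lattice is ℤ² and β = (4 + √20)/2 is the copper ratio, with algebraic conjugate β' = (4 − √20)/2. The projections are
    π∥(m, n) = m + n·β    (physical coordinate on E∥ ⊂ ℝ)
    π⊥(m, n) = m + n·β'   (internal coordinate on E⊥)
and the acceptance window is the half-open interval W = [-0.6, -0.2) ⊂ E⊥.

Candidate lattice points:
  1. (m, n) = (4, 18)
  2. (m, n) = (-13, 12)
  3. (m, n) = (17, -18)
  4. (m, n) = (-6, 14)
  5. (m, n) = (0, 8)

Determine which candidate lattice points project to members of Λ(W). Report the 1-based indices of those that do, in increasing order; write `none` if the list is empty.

1

Compute β' = (4−√20)/2 = -0.236068, so π⊥(m,n) = m -0.236068·n.
candidate 1: (m,n)=(4,18) → π∥ = 4+18·β ≈ 80.249224, π⊥ = 4+18·β' ≈ -0.249224 ∈ [-0.6, -0.2) ⇒ IN Λ
candidate 2: (m,n)=(-13,12) → π∥ = -13+12·β ≈ 37.832816, π⊥ = -13+12·β' ≈ -15.832816 ∉ [-0.6, -0.2) ⇒ out
candidate 3: (m,n)=(17,-18) → π∥ = 17-18·β ≈ -59.249224, π⊥ = 17-18·β' ≈ 21.249224 ∉ [-0.6, -0.2) ⇒ out
candidate 4: (m,n)=(-6,14) → π∥ = -6+14·β ≈ 53.304952, π⊥ = -6+14·β' ≈ -9.304952 ∉ [-0.6, -0.2) ⇒ out
candidate 5: (m,n)=(0,8) → π∥ = 0+8·β ≈ 33.888544, π⊥ = 0+8·β' ≈ -1.888544 ∉ [-0.6, -0.2) ⇒ out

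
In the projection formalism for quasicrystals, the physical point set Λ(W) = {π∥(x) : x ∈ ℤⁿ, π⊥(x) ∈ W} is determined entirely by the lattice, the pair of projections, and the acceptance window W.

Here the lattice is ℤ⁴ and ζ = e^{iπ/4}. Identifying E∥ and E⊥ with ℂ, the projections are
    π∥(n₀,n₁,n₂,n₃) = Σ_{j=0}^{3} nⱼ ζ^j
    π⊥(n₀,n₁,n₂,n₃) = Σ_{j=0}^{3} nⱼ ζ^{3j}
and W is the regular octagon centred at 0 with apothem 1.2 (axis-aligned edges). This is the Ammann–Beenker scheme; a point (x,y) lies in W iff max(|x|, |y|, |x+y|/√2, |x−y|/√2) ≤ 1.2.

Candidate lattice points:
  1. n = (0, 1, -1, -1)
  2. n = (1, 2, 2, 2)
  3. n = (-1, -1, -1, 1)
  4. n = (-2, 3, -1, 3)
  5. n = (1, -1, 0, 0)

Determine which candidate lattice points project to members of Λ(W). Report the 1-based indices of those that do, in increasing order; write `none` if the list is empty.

3

Internal map: ζ^{3j} for j=0..3 gives (1,0), (−√2/2,√2/2), (0,−1), (√2/2,√2/2).
candidate 1: n = (0, 1, -1, -1) → π⊥ ≈ (-1.414214, +1.000000); max(|x|,|y|,|x±y|/√2) = 1.707107 > 1.2 ⇒ ∉ W
candidate 2: n = (1, 2, 2, 2) → π⊥ ≈ (+1.000000, +0.828427); max(|x|,|y|,|x±y|/√2) = 1.292893 > 1.2 ⇒ ∉ W
candidate 3: n = (-1, -1, -1, 1) → π⊥ ≈ (+0.414214, +1.000000); max(|x|,|y|,|x±y|/√2) = 1.000000 ≤ 1.2 ⇒ ∈ W
candidate 4: n = (-2, 3, -1, 3) → π⊥ ≈ (-2.000000, +5.242641); max(|x|,|y|,|x±y|/√2) = 5.242641 > 1.2 ⇒ ∉ W
candidate 5: n = (1, -1, 0, 0) → π⊥ ≈ (+1.707107, -0.707107); max(|x|,|y|,|x±y|/√2) = 1.707107 > 1.2 ⇒ ∉ W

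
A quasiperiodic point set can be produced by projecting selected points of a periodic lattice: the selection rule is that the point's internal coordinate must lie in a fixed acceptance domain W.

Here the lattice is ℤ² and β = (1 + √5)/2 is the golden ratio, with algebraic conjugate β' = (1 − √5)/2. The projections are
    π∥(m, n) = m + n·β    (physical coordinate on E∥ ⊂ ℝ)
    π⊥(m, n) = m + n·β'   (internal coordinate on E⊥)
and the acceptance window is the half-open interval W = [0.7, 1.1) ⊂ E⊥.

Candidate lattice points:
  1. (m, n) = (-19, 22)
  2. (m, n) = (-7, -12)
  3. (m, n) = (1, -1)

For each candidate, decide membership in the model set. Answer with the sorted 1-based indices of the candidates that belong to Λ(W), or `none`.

none

Compute β' = (1−√5)/2 = -0.6180, so π⊥(m,n) = m -0.6180·n.
[1] lift (-19,22): star map gives -32.5967; window check 0.7 ≤ -32.5967 < 1.1 is false → out
[2] lift (-7,-12): star map gives 0.4164; window check 0.7 ≤ 0.4164 < 1.1 is false → out
[3] lift (1,-1): star map gives 1.6180; window check 0.7 ≤ 1.6180 < 1.1 is false → out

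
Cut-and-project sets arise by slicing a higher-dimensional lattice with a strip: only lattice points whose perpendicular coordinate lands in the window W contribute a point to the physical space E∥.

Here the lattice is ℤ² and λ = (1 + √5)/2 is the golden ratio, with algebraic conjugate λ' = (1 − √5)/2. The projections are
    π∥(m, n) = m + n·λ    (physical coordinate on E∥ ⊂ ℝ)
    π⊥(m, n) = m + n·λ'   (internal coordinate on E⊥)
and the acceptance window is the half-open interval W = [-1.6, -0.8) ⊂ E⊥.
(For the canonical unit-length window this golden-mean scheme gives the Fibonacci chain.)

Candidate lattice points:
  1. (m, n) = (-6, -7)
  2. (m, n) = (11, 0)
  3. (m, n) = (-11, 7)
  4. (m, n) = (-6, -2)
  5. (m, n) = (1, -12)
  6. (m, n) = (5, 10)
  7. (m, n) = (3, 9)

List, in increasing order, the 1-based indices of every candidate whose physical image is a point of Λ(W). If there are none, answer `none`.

6

Compute λ' = (1−√5)/2 = -0.6180, so π⊥(m,n) = m -0.6180·n.
#1 (-6,-7): internal coord -6 + (-7)·λ' = -1.6738; -1.6738 ∉ [-1.6, -0.8) → out
#2 (11,0): internal coord 11 + (0)·λ' = +11.0000; +11.0000 ∉ [-1.6, -0.8) → out
#3 (-11,7): internal coord -11 + (7)·λ' = -15.3262; -15.3262 ∉ [-1.6, -0.8) → out
#4 (-6,-2): internal coord -6 + (-2)·λ' = -4.7639; -4.7639 ∉ [-1.6, -0.8) → out
#5 (1,-12): internal coord 1 + (-12)·λ' = +8.4164; +8.4164 ∉ [-1.6, -0.8) → out
#6 (5,10): internal coord 5 + (10)·λ' = -1.1803; -1.1803 ∈ [-1.6, -0.8) → IN Λ
#7 (3,9): internal coord 3 + (9)·λ' = -2.5623; -2.5623 ∉ [-1.6, -0.8) → out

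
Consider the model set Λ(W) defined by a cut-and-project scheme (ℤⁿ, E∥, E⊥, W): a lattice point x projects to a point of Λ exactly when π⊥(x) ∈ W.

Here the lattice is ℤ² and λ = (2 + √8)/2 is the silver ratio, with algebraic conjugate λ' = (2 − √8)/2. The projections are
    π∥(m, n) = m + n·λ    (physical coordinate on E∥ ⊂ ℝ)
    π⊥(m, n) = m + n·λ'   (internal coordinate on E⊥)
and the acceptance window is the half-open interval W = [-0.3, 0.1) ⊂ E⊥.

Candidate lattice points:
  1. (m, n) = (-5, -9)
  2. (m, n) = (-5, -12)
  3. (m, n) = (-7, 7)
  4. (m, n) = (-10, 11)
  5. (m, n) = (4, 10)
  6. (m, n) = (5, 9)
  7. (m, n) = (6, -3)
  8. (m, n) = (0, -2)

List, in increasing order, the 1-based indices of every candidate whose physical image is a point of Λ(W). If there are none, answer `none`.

λ' = (2−√8)/2 ≈ -0.414214.
#1 (-5,-9): internal coord -5 + (-9)·λ' = -1.272078; -1.272078 ∉ [-0.3, 0.1) → out
#2 (-5,-12): internal coord -5 + (-12)·λ' = -0.029437; -0.029437 ∈ [-0.3, 0.1) → IN Λ
#3 (-7,7): internal coord -7 + (7)·λ' = -9.899495; -9.899495 ∉ [-0.3, 0.1) → out
#4 (-10,11): internal coord -10 + (11)·λ' = -14.556349; -14.556349 ∉ [-0.3, 0.1) → out
#5 (4,10): internal coord 4 + (10)·λ' = -0.142136; -0.142136 ∈ [-0.3, 0.1) → IN Λ
#6 (5,9): internal coord 5 + (9)·λ' = +1.272078; +1.272078 ∉ [-0.3, 0.1) → out
#7 (6,-3): internal coord 6 + (-3)·λ' = +7.242641; +7.242641 ∉ [-0.3, 0.1) → out
#8 (0,-2): internal coord 0 + (-2)·λ' = +0.828427; +0.828427 ∉ [-0.3, 0.1) → out

2, 5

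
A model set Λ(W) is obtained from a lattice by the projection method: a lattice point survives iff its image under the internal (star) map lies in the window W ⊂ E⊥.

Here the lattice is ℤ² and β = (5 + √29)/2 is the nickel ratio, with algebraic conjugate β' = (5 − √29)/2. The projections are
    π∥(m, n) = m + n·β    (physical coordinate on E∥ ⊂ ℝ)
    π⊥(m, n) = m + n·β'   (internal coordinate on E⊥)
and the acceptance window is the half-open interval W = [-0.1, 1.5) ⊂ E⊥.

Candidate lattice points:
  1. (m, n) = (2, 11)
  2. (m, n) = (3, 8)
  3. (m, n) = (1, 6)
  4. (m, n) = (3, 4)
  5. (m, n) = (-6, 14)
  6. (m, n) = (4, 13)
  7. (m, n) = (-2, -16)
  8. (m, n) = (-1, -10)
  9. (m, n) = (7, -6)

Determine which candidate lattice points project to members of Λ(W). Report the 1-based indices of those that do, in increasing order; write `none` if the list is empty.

Numerically β ≈ 5.19258 and β' = −1/β ≈ -0.19258.
candidate 1: (m,n)=(2,11) → π∥ = 2+11·β ≈ 59.11841, π⊥ = 2+11·β' ≈ -0.11841 ∉ [-0.1, 1.5) ⇒ out
candidate 2: (m,n)=(3,8) → π∥ = 3+8·β ≈ 44.54066, π⊥ = 3+8·β' ≈ 1.45934 ∈ [-0.1, 1.5) ⇒ IN Λ
candidate 3: (m,n)=(1,6) → π∥ = 1+6·β ≈ 32.15549, π⊥ = 1+6·β' ≈ -0.15549 ∉ [-0.1, 1.5) ⇒ out
candidate 4: (m,n)=(3,4) → π∥ = 3+4·β ≈ 23.77033, π⊥ = 3+4·β' ≈ 2.22967 ∉ [-0.1, 1.5) ⇒ out
candidate 5: (m,n)=(-6,14) → π∥ = -6+14·β ≈ 66.69615, π⊥ = -6+14·β' ≈ -8.69615 ∉ [-0.1, 1.5) ⇒ out
candidate 6: (m,n)=(4,13) → π∥ = 4+13·β ≈ 71.50357, π⊥ = 4+13·β' ≈ 1.49643 ∈ [-0.1, 1.5) ⇒ IN Λ
candidate 7: (m,n)=(-2,-16) → π∥ = -2-16·β ≈ -85.08132, π⊥ = -2-16·β' ≈ 1.08132 ∈ [-0.1, 1.5) ⇒ IN Λ
candidate 8: (m,n)=(-1,-10) → π∥ = -1-10·β ≈ -52.92582, π⊥ = -1-10·β' ≈ 0.92582 ∈ [-0.1, 1.5) ⇒ IN Λ
candidate 9: (m,n)=(7,-6) → π∥ = 7-6·β ≈ -24.15549, π⊥ = 7-6·β' ≈ 8.15549 ∉ [-0.1, 1.5) ⇒ out

2, 6, 7, 8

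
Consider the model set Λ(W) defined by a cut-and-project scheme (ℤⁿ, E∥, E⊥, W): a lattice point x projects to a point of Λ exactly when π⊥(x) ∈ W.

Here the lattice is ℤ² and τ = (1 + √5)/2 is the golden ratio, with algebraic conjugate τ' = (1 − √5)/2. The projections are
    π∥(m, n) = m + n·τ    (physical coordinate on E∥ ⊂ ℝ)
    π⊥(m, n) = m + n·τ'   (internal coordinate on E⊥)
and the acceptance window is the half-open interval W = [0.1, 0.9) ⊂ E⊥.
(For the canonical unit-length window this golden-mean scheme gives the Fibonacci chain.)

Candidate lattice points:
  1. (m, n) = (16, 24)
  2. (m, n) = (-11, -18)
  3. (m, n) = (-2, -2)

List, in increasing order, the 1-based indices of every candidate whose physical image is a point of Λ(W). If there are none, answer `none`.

τ' = (1−√5)/2 ≈ -0.618034.
candidate 1: (m,n)=(16,24) → π∥ = 16+24·τ ≈ 54.832816, π⊥ = 16+24·τ' ≈ 1.167184 ∉ [0.1, 0.9) ⇒ out
candidate 2: (m,n)=(-11,-18) → π∥ = -11-18·τ ≈ -40.124612, π⊥ = -11-18·τ' ≈ 0.124612 ∈ [0.1, 0.9) ⇒ IN Λ
candidate 3: (m,n)=(-2,-2) → π∥ = -2-2·τ ≈ -5.236068, π⊥ = -2-2·τ' ≈ -0.763932 ∉ [0.1, 0.9) ⇒ out

2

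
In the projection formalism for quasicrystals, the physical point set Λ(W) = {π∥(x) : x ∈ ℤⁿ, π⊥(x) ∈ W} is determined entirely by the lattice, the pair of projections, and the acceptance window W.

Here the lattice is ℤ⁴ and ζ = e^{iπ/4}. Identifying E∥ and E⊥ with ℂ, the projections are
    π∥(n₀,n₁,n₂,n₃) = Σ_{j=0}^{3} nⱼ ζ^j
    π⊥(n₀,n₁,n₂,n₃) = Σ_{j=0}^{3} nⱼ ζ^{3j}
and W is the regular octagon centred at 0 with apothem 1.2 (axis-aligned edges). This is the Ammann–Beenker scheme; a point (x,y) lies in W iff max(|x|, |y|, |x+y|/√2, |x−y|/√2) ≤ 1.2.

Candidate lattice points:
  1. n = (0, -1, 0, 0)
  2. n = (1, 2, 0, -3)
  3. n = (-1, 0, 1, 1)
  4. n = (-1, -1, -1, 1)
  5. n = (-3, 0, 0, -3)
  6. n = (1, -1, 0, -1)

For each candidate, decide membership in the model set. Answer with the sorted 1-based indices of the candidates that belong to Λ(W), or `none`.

Internal map: ζ^{3j} for j=0..3 gives (1,0), (−√2/2,√2/2), (0,−1), (√2/2,√2/2).
candidate 1: n = (0, -1, 0, 0) → π⊥ ≈ (+0.707107, -0.707107); max(|x|,|y|,|x±y|/√2) = 1.000000 ≤ 1.2 ⇒ ∈ W
candidate 2: n = (1, 2, 0, -3) → π⊥ ≈ (-2.535534, -0.707107); max(|x|,|y|,|x±y|/√2) = 2.535534 > 1.2 ⇒ ∉ W
candidate 3: n = (-1, 0, 1, 1) → π⊥ ≈ (-0.292893, -0.292893); max(|x|,|y|,|x±y|/√2) = 0.414214 ≤ 1.2 ⇒ ∈ W
candidate 4: n = (-1, -1, -1, 1) → π⊥ ≈ (+0.414214, +1.000000); max(|x|,|y|,|x±y|/√2) = 1.000000 ≤ 1.2 ⇒ ∈ W
candidate 5: n = (-3, 0, 0, -3) → π⊥ ≈ (-5.121320, -2.121320); max(|x|,|y|,|x±y|/√2) = 5.121320 > 1.2 ⇒ ∉ W
candidate 6: n = (1, -1, 0, -1) → π⊥ ≈ (+1.000000, -1.414214); max(|x|,|y|,|x±y|/√2) = 1.707107 > 1.2 ⇒ ∉ W

1, 3, 4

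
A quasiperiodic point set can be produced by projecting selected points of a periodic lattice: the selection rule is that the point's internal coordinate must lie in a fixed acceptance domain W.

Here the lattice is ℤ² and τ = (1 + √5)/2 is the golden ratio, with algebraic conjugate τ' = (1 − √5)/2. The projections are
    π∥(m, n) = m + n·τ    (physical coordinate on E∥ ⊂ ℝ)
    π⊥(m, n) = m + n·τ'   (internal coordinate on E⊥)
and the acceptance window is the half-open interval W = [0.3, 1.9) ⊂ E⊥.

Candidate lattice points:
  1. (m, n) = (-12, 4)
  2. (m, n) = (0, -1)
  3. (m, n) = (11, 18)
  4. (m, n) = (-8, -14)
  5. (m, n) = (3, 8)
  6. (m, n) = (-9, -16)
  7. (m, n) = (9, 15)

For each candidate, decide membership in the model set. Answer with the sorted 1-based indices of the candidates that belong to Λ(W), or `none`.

2, 4, 6

τ' = (1−√5)/2 ≈ -0.6180.
candidate 1: (m,n)=(-12,4) → π∥ = -12+4·τ ≈ -5.5279, π⊥ = -12+4·τ' ≈ -14.4721 ∉ [0.3, 1.9) ⇒ out
candidate 2: (m,n)=(0,-1) → π∥ = 0-1·τ ≈ -1.6180, π⊥ = 0-1·τ' ≈ 0.6180 ∈ [0.3, 1.9) ⇒ IN Λ
candidate 3: (m,n)=(11,18) → π∥ = 11+18·τ ≈ 40.1246, π⊥ = 11+18·τ' ≈ -0.1246 ∉ [0.3, 1.9) ⇒ out
candidate 4: (m,n)=(-8,-14) → π∥ = -8-14·τ ≈ -30.6525, π⊥ = -8-14·τ' ≈ 0.6525 ∈ [0.3, 1.9) ⇒ IN Λ
candidate 5: (m,n)=(3,8) → π∥ = 3+8·τ ≈ 15.9443, π⊥ = 3+8·τ' ≈ -1.9443 ∉ [0.3, 1.9) ⇒ out
candidate 6: (m,n)=(-9,-16) → π∥ = -9-16·τ ≈ -34.8885, π⊥ = -9-16·τ' ≈ 0.8885 ∈ [0.3, 1.9) ⇒ IN Λ
candidate 7: (m,n)=(9,15) → π∥ = 9+15·τ ≈ 33.2705, π⊥ = 9+15·τ' ≈ -0.2705 ∉ [0.3, 1.9) ⇒ out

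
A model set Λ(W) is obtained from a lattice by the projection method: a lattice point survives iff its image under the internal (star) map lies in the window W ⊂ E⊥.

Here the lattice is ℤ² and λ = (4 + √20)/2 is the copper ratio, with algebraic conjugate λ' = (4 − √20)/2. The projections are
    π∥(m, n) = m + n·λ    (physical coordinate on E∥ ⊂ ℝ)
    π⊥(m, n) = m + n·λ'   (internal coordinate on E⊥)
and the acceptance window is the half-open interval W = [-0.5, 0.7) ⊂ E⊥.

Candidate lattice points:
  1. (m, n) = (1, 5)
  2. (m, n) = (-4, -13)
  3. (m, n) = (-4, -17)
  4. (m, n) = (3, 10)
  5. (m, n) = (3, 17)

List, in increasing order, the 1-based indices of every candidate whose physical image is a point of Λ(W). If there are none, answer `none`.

Compute λ' = (4−√20)/2 = -0.2361, so π⊥(m,n) = m -0.2361·n.
[1] lift (1,5): star map gives -0.1803; window check -0.5 ≤ -0.1803 < 0.7 is true → IN Λ
[2] lift (-4,-13): star map gives -0.9311; window check -0.5 ≤ -0.9311 < 0.7 is false → out
[3] lift (-4,-17): star map gives 0.0132; window check -0.5 ≤ 0.0132 < 0.7 is true → IN Λ
[4] lift (3,10): star map gives 0.6393; window check -0.5 ≤ 0.6393 < 0.7 is true → IN Λ
[5] lift (3,17): star map gives -1.0132; window check -0.5 ≤ -1.0132 < 0.7 is false → out

1, 3, 4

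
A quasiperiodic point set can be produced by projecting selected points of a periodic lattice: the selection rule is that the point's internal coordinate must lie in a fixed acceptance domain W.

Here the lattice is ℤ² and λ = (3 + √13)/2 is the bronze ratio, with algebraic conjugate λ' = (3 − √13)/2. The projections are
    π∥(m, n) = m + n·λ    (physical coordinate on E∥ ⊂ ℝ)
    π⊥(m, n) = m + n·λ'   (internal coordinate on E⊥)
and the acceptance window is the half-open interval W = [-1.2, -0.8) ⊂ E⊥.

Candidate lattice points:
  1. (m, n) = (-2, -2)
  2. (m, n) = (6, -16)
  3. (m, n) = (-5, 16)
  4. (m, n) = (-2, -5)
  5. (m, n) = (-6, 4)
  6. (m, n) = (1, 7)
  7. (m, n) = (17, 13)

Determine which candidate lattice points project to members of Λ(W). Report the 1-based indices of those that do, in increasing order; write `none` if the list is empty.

6

Numerically λ ≈ 3.30278 and λ' = −1/λ ≈ -0.30278.
candidate 1: (m,n)=(-2,-2) → π∥ = -2-2·λ ≈ -8.60555, π⊥ = -2-2·λ' ≈ -1.39445 ∉ [-1.2, -0.8) ⇒ out
candidate 2: (m,n)=(6,-16) → π∥ = 6-16·λ ≈ -46.84441, π⊥ = 6-16·λ' ≈ 10.84441 ∉ [-1.2, -0.8) ⇒ out
candidate 3: (m,n)=(-5,16) → π∥ = -5+16·λ ≈ 47.84441, π⊥ = -5+16·λ' ≈ -9.84441 ∉ [-1.2, -0.8) ⇒ out
candidate 4: (m,n)=(-2,-5) → π∥ = -2-5·λ ≈ -18.51388, π⊥ = -2-5·λ' ≈ -0.48612 ∉ [-1.2, -0.8) ⇒ out
candidate 5: (m,n)=(-6,4) → π∥ = -6+4·λ ≈ 7.21110, π⊥ = -6+4·λ' ≈ -7.21110 ∉ [-1.2, -0.8) ⇒ out
candidate 6: (m,n)=(1,7) → π∥ = 1+7·λ ≈ 24.11943, π⊥ = 1+7·λ' ≈ -1.11943 ∈ [-1.2, -0.8) ⇒ IN Λ
candidate 7: (m,n)=(17,13) → π∥ = 17+13·λ ≈ 59.93608, π⊥ = 17+13·λ' ≈ 13.06392 ∉ [-1.2, -0.8) ⇒ out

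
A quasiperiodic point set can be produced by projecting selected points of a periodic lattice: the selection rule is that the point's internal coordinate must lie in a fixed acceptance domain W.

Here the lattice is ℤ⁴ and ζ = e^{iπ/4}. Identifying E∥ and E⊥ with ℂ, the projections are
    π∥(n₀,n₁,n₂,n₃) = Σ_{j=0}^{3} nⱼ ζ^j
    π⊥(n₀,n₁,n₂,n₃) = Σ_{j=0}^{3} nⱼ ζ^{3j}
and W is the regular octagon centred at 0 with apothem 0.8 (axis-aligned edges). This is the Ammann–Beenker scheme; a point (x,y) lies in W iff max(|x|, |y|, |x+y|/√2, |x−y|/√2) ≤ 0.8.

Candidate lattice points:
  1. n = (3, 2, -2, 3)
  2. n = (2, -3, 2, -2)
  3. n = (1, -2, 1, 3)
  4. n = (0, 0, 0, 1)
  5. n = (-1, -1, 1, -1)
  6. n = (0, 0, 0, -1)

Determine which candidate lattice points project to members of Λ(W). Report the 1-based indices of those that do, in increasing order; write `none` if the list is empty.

none

π⊥(n) = n₀ + n₁ζ³ + n₂ζ⁶ + n₃ζ⁹ where ζ = e^{iπ/4}.
candidate 1: n = (3, 2, -2, 3) → π⊥ ≈ (+3.707107, +5.535534); max(|x|,|y|,|x±y|/√2) = 6.535534 > 0.8 ⇒ ∉ W
candidate 2: n = (2, -3, 2, -2) → π⊥ ≈ (+2.707107, -5.535534); max(|x|,|y|,|x±y|/√2) = 5.828427 > 0.8 ⇒ ∉ W
candidate 3: n = (1, -2, 1, 3) → π⊥ ≈ (+4.535534, -0.292893); max(|x|,|y|,|x±y|/√2) = 4.535534 > 0.8 ⇒ ∉ W
candidate 4: n = (0, 0, 0, 1) → π⊥ ≈ (+0.707107, +0.707107); max(|x|,|y|,|x±y|/√2) = 1.000000 > 0.8 ⇒ ∉ W
candidate 5: n = (-1, -1, 1, -1) → π⊥ ≈ (-1.000000, -2.414214); max(|x|,|y|,|x±y|/√2) = 2.414214 > 0.8 ⇒ ∉ W
candidate 6: n = (0, 0, 0, -1) → π⊥ ≈ (-0.707107, -0.707107); max(|x|,|y|,|x±y|/√2) = 1.000000 > 0.8 ⇒ ∉ W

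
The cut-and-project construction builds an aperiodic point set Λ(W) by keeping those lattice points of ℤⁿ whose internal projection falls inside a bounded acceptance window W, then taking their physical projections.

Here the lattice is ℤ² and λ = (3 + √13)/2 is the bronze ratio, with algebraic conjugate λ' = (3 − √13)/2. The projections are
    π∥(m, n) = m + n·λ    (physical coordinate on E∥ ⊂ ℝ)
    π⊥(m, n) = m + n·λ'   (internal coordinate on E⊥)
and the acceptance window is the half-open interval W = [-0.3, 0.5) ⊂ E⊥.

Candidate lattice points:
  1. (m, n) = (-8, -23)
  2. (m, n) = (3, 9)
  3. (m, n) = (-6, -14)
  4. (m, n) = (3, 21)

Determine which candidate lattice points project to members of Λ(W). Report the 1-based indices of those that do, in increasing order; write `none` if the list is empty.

2

Compute λ' = (3−√13)/2 = -0.3028, so π⊥(m,n) = m -0.3028·n.
candidate 1: (m,n)=(-8,-23) → π∥ = -8-23·λ ≈ -83.9638, π⊥ = -8-23·λ' ≈ -1.0362 ∉ [-0.3, 0.5) ⇒ out
candidate 2: (m,n)=(3,9) → π∥ = 3+9·λ ≈ 32.7250, π⊥ = 3+9·λ' ≈ 0.2750 ∈ [-0.3, 0.5) ⇒ IN Λ
candidate 3: (m,n)=(-6,-14) → π∥ = -6-14·λ ≈ -52.2389, π⊥ = -6-14·λ' ≈ -1.7611 ∉ [-0.3, 0.5) ⇒ out
candidate 4: (m,n)=(3,21) → π∥ = 3+21·λ ≈ 72.3583, π⊥ = 3+21·λ' ≈ -3.3583 ∉ [-0.3, 0.5) ⇒ out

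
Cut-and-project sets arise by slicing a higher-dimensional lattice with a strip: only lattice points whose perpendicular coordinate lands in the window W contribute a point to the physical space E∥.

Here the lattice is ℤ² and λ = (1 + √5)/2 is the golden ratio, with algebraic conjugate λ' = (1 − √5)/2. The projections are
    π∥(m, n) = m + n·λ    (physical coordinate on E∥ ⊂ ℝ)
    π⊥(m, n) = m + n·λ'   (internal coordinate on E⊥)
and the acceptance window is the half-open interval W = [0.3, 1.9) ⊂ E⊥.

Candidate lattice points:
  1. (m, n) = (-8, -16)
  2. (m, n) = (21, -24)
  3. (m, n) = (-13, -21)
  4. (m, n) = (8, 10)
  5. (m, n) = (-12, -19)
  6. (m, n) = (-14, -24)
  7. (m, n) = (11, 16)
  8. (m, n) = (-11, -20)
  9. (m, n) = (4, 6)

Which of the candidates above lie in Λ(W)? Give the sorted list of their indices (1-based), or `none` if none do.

Compute λ' = (1−√5)/2 = -0.618034, so π⊥(m,n) = m -0.618034·n.
#1 (-8,-16): internal coord -8 + (-16)·λ' = +1.888544; +1.888544 ∈ [0.3, 1.9) → IN Λ
#2 (21,-24): internal coord 21 + (-24)·λ' = +35.832816; +35.832816 ∉ [0.3, 1.9) → out
#3 (-13,-21): internal coord -13 + (-21)·λ' = -0.021286; -0.021286 ∉ [0.3, 1.9) → out
#4 (8,10): internal coord 8 + (10)·λ' = +1.819660; +1.819660 ∈ [0.3, 1.9) → IN Λ
#5 (-12,-19): internal coord -12 + (-19)·λ' = -0.257354; -0.257354 ∉ [0.3, 1.9) → out
#6 (-14,-24): internal coord -14 + (-24)·λ' = +0.832816; +0.832816 ∈ [0.3, 1.9) → IN Λ
#7 (11,16): internal coord 11 + (16)·λ' = +1.111456; +1.111456 ∈ [0.3, 1.9) → IN Λ
#8 (-11,-20): internal coord -11 + (-20)·λ' = +1.360680; +1.360680 ∈ [0.3, 1.9) → IN Λ
#9 (4,6): internal coord 4 + (6)·λ' = +0.291796; +0.291796 ∉ [0.3, 1.9) → out

1, 4, 6, 7, 8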